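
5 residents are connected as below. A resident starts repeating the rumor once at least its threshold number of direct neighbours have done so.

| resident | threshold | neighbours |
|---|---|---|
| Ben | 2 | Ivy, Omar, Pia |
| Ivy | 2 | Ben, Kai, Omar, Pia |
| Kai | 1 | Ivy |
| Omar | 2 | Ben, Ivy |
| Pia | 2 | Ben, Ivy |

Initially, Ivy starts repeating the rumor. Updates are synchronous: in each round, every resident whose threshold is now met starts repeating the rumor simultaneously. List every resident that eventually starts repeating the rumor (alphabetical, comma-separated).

Ivy, Kai

Round 1 — Ivy starts repeating the rumor (initial).
Round 2 — checking thresholds:
  Ben: 1 of 3 neighbours < 2, holds.
  Kai: 1 of 1 neighbours ≥ 1, starts repeating the rumor.
  Omar: 1 of 2 neighbours < 2, holds.
  Pia: 1 of 2 neighbours < 2, holds.
Round 3 — no new spreads; cascade stops.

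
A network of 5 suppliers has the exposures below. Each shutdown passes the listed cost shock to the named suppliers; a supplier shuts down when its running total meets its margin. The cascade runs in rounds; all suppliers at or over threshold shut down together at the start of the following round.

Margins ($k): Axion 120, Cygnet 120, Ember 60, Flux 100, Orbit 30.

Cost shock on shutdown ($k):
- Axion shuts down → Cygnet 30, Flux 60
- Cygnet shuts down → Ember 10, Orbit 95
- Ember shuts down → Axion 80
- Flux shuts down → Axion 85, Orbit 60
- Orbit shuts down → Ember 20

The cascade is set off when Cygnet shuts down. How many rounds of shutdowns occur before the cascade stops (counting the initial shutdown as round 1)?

2

Round 1 — Cygnet shuts down (initial).
  Ember: +10 → 10 < 60
  Orbit: +95 → 95 ≥ 30
Round 2 — Orbit shuts down.
  Ember: +20 → 30 < 60
No further shutdowns.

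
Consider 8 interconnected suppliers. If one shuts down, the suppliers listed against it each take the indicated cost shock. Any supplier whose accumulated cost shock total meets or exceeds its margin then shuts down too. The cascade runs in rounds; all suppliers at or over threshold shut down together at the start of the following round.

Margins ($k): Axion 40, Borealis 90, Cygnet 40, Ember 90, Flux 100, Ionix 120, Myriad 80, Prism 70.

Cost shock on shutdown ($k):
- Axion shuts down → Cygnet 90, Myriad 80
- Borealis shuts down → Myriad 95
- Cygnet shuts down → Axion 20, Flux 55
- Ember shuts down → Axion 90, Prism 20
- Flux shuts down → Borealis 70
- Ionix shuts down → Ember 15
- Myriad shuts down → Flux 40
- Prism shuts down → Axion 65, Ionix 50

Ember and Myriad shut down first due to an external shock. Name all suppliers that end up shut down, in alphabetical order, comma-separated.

Round 1 — Ember, Myriad shut down (initial).
  Axion: +90 → 90 ≥ 40
  Flux: +40 → 40 < 100
  Prism: +20 → 20 < 70
Round 2 — Axion shuts down.
  Cygnet: +90 → 90 ≥ 40
Round 3 — Cygnet shuts down.
  Flux: +55 → 95 < 100
No further shutdowns.

Axion, Cygnet, Ember, Myriad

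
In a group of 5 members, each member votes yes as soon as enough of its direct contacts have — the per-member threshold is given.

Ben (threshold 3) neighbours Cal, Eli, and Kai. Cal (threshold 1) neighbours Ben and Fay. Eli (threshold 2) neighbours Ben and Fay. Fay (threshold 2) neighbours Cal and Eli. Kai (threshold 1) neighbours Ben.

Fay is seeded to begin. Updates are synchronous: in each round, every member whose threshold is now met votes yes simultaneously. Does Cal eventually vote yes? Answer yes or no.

yes

Round 1 — Fay votes yes (initial).
Round 2 — checking thresholds:
  Cal: 1 of 2 neighbours ≥ 1, votes yes.
  Eli: 1 of 2 neighbours < 2, not yet.
Round 3 — no new yes votes; cascade stops.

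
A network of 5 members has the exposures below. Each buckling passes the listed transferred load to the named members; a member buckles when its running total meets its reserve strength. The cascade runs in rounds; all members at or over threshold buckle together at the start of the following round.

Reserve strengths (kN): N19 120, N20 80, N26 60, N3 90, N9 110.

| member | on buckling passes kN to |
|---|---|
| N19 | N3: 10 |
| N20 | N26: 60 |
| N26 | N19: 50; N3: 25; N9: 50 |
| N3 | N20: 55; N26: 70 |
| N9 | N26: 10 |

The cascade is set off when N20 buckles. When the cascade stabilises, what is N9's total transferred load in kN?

Round 1 — N20 buckles (initial).
  N26: +60 → 60 ≥ 60
Round 2 — N26 buckles.
  N19: +50 → 50 < 120
  N3: +25 → 25 < 90
  N9: +50 → 50 < 110
No further bucklings.

50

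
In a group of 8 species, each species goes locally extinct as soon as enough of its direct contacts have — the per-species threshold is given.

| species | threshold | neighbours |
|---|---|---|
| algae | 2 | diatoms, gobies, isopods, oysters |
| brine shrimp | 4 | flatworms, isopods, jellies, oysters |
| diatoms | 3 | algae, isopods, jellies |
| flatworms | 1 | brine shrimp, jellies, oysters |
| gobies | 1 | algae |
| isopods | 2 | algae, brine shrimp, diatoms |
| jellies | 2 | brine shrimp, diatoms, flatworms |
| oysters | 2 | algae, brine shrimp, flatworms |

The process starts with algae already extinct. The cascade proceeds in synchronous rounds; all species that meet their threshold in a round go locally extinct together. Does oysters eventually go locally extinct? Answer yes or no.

Round 1 — algae goes locally extinct (initial).
Round 2 — checking thresholds:
  diatoms: 1 of 3 neighbours < 3, not yet.
  gobies: 1 of 1 neighbours ≥ 1, goes locally extinct.
  isopods: 1 of 3 neighbours < 2, not yet.
  oysters: 1 of 3 neighbours < 2, not yet.
Round 3 — no new extinctions; cascade stops.

no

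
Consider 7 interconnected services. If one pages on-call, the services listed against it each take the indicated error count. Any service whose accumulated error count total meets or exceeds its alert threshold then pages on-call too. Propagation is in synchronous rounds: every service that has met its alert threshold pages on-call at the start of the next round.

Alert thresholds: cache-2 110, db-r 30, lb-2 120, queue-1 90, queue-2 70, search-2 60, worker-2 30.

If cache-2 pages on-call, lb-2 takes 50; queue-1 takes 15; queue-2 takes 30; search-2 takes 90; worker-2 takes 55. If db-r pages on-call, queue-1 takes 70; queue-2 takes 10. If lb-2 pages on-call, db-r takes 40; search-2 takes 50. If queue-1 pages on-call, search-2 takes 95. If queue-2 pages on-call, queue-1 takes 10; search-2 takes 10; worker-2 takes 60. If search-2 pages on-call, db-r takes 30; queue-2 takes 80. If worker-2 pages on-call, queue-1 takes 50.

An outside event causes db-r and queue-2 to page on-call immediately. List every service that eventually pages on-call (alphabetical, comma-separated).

Round 1 — db-r, queue-2 page on-call (initial).
  queue-1: +70+10 → 80 < 90
  search-2: +10 → 10 < 60
  worker-2: +60 → 60 ≥ 30
Round 2 — worker-2 pages on-call.
  queue-1: +50 → 130 ≥ 90
Round 3 — queue-1 pages on-call.
  search-2: +95 → 105 ≥ 60
Round 4 — search-2 pages on-call.
No further pages.

db-r, queue-1, queue-2, search-2, worker-2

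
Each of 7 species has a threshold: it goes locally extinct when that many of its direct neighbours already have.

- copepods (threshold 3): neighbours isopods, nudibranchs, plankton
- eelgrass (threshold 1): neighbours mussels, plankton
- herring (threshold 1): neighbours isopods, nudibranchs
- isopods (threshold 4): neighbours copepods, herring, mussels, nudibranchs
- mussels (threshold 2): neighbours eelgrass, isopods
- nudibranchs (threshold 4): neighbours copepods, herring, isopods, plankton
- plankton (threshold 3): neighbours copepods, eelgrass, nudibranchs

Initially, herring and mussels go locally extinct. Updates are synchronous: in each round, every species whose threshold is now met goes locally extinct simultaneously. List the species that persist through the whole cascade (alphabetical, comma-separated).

copepods, isopods, nudibranchs, plankton

Round 1 — herring, mussels go locally extinct (initial).
Round 2 — checking thresholds:
  eelgrass: 1 of 2 neighbours ≥ 1, goes locally extinct.
  isopods: 2 of 4 neighbours < 4, not yet.
  nudibranchs: 1 of 4 neighbours < 4, not yet.
Round 3 — no new extinctions; cascade stops.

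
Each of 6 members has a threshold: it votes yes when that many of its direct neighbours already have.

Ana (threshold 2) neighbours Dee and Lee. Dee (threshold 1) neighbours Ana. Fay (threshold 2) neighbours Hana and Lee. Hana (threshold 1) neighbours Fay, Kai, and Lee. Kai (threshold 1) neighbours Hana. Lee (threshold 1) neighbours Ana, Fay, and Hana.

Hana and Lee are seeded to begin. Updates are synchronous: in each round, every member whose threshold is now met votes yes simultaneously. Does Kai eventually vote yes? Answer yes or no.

Round 1 — Hana, Lee vote yes (initial).
Round 2 — checking thresholds:
  Ana: 1 of 2 neighbours < 2, below threshold.
  Fay: 2 of 2 neighbours ≥ 2, votes yes.
  Kai: 1 of 1 neighbours ≥ 1, votes yes.
Round 3 — no new yes votes; cascade stops.

yes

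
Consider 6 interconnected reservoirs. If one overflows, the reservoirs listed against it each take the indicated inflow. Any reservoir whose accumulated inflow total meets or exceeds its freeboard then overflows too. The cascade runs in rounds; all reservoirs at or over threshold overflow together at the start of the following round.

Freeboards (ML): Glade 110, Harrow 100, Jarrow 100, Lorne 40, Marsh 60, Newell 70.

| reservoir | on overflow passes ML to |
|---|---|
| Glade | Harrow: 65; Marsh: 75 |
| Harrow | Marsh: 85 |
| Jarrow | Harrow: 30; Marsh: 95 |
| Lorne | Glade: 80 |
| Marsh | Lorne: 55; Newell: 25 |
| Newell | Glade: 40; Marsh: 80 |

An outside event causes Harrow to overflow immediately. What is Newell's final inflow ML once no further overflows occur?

Round 1 — Harrow overflows (initial).
  Marsh: +85 → 85 ≥ 60
Round 2 — Marsh overflows.
  Lorne: +55 → 55 ≥ 40
  Newell: +25 → 25 < 70
Round 3 — Lorne overflows.
  Glade: +80 → 80 < 110
No further overflows.

25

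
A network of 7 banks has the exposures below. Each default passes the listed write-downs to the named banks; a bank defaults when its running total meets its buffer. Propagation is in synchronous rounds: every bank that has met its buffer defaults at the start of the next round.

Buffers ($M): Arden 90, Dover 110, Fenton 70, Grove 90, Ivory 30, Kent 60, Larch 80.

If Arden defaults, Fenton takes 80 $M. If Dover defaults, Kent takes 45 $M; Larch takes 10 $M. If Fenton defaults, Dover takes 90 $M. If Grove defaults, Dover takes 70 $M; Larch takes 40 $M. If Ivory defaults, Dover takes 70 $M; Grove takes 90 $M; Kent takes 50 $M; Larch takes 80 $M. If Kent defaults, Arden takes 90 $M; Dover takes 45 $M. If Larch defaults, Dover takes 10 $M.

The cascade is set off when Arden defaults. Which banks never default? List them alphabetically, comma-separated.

Round 1 — Arden defaults (initial).
  Fenton: +80 → 80 ≥ 70
Round 2 — Fenton defaults.
  Dover: +90 → 90 < 110
No further defaults.

Dover, Grove, Ivory, Kent, Larch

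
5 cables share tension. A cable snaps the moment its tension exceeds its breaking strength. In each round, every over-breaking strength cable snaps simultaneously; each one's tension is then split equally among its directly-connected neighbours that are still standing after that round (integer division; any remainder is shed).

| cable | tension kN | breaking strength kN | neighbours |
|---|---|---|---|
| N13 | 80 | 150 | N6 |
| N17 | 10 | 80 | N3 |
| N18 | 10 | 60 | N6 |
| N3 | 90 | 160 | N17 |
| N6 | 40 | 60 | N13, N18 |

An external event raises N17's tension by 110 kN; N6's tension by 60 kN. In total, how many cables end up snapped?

3

Round 1 — N17 at 120 > 80; N6 at 100 > 60. N17, N6 snap.
  N17 sheds 120 kN to N3: 120 each.
    N3: 90+120 = 210 > 160
  N6 sheds 100 kN to N13, N18: 50 each.
    N13: 80+50 = 130 ≤ 150
    N18: 10+50 = 60 ≤ 60
Round 2 — N3 snaps.
  N3 sheds 210 kN: no online neighbours, lost.
No further breaks.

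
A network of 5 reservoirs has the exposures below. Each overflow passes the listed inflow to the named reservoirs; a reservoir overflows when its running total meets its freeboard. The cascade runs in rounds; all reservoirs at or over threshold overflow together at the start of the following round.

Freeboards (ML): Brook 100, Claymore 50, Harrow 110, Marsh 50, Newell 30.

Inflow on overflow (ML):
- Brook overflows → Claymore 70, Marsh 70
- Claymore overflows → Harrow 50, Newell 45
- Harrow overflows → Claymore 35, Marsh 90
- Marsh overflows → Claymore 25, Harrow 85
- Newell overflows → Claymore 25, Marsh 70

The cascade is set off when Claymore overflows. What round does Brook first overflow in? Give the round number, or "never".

Round 1 — Claymore overflows (initial).
  Harrow: +50 → 50 < 110
  Newell: +45 → 45 ≥ 30
Round 2 — Newell overflows.
  Marsh: +70 → 70 ≥ 50
Round 3 — Marsh overflows.
  Harrow: +85 → 135 ≥ 110
Round 4 — Harrow overflows.
No further overflows.

never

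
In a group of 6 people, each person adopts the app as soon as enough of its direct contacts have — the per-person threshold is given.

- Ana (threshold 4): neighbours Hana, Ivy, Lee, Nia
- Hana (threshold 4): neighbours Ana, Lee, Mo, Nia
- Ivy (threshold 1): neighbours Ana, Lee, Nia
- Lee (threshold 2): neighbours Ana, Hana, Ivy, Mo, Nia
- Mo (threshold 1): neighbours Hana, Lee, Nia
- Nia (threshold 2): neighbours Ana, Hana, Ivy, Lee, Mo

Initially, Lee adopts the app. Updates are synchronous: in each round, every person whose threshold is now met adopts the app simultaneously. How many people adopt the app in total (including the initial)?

4

Round 1 — Lee adopts the app (initial).
Round 2 — checking thresholds:
  Ana: 1 of 4 neighbours < 4, not yet.
  Hana: 1 of 4 neighbours < 4, not yet.
  Ivy: 1 of 3 neighbours ≥ 1, adopts the app.
  Mo: 1 of 3 neighbours ≥ 1, adopts the app.
  Nia: 1 of 5 neighbours < 2, not yet.
Round 3 — checking thresholds:
  Ana: 2 of 4 neighbours < 4, not yet.
  Hana: 2 of 4 neighbours < 4, not yet.
  Nia: 3 of 5 neighbours ≥ 2, adopts the app.
Round 4 — no new adoptions; cascade stops.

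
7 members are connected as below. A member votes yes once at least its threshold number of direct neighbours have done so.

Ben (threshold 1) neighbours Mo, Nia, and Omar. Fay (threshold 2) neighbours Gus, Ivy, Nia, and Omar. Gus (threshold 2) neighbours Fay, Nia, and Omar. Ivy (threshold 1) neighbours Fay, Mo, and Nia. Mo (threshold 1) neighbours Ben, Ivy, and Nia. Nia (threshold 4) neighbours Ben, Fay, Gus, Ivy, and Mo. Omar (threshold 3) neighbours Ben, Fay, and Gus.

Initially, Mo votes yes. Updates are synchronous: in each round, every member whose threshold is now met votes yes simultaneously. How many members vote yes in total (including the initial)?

3

Round 1 — Mo votes yes (initial).
Round 2 — checking thresholds:
  Ben: 1 of 3 neighbours ≥ 1, votes yes.
  Ivy: 1 of 3 neighbours ≥ 1, votes yes.
  Nia: 1 of 5 neighbours < 4, holds.
Round 3 — no new yes votes; cascade stops.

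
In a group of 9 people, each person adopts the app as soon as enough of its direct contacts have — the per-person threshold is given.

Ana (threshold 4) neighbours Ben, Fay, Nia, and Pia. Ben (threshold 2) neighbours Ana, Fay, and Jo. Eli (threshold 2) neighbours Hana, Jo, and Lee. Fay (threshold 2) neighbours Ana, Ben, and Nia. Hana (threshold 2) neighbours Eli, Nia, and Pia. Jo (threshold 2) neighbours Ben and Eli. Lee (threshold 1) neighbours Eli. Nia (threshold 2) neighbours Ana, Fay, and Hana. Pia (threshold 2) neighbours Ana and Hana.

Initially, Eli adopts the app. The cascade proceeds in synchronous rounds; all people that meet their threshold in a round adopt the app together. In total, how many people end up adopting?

2

Round 1 — Eli adopts the app (initial).
Round 2 — checking thresholds:
  Hana: 1 of 3 neighbours < 2, not yet.
  Jo: 1 of 2 neighbours < 2, not yet.
  Lee: 1 of 1 neighbours ≥ 1, adopts the app.
Round 3 — no new adoptions; cascade stops.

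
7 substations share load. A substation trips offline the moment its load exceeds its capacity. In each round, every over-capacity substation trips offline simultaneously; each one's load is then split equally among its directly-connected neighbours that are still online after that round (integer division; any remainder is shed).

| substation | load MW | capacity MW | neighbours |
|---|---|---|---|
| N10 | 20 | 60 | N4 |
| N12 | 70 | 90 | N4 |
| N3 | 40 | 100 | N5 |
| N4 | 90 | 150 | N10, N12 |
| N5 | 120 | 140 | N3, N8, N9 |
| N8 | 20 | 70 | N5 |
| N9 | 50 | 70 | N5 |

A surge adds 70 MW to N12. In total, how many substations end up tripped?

Round 1 — N12 at 140 > 90. N12 trips offline.
  N12 sheds 140 MW to N4: 140 each.
    N4: 90+140 = 230 > 150
Round 2 — N4 trips offline.
  N4 sheds 230 MW to N10: 230 each.
    N10: 20+230 = 250 > 60
Round 3 — N10 trips offline.
  N10 sheds 250 MW: no online neighbours, lost.
No further trips.

3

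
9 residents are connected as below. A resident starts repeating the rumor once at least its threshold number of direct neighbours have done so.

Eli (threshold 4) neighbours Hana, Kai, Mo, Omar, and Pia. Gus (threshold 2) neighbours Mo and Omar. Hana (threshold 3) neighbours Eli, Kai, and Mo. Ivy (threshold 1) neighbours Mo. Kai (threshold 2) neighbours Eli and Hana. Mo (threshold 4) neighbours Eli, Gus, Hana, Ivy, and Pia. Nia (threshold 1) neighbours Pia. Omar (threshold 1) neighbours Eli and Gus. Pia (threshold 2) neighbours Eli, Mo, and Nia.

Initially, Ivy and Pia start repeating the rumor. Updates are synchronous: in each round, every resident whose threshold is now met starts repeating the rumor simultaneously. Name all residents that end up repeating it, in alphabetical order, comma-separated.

Ivy, Nia, Pia

Round 1 — Ivy, Pia start repeating the rumor (initial).
Round 2 — checking thresholds:
  Eli: 1 of 5 neighbours < 4, not yet.
  Mo: 2 of 5 neighbours < 4, not yet.
  Nia: 1 of 1 neighbours ≥ 1, starts repeating the rumor.
Round 3 — no new spreads; cascade stops.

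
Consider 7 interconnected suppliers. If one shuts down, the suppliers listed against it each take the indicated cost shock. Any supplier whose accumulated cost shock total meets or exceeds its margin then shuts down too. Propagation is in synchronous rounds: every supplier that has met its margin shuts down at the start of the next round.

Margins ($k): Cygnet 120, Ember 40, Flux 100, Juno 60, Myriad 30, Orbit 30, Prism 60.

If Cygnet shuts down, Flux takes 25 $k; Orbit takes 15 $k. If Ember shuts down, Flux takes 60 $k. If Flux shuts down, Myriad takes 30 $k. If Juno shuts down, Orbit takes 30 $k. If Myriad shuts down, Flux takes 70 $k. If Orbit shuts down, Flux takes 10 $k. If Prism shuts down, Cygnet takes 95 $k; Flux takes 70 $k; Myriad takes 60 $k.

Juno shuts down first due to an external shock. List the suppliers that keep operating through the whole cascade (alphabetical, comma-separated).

Cygnet, Ember, Flux, Myriad, Prism

Round 1 — Juno shuts down (initial).
  Orbit: +30 → 30 ≥ 30
Round 2 — Orbit shuts down.
  Flux: +10 → 10 < 100
No further shutdowns.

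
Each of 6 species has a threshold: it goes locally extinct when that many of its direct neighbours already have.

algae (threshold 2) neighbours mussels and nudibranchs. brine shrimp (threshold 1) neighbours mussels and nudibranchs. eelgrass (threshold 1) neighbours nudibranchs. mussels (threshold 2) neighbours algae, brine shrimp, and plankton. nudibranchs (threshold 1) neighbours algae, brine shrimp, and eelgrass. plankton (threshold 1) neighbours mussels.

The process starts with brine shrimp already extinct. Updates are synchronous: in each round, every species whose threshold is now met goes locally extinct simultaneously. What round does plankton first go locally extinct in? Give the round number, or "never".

Round 1 — brine shrimp goes locally extinct (initial).
Round 2 — checking thresholds:
  mussels: 1 of 3 neighbours < 2, below threshold.
  nudibranchs: 1 of 3 neighbours ≥ 1, goes locally extinct.
Round 3 — checking thresholds:
  algae: 1 of 2 neighbours < 2, below threshold.
  eelgrass: 1 of 1 neighbours ≥ 1, goes locally extinct.
  mussels: 1 of 3 neighbours < 2, below threshold.
Round 4 — no new extinctions; cascade stops.

never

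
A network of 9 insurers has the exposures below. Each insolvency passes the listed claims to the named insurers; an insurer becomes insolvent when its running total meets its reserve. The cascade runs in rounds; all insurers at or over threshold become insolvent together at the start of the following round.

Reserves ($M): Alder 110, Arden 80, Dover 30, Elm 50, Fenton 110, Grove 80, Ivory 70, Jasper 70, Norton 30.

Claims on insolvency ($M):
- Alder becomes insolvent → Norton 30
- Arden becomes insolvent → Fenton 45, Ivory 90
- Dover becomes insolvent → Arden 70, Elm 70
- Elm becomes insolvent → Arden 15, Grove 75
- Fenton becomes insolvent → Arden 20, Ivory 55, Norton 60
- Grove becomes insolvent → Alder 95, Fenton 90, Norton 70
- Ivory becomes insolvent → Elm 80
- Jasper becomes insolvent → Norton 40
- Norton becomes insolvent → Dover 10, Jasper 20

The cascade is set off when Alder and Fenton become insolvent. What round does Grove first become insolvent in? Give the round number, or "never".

never

Round 1 — Alder, Fenton become insolvent (initial).
  Arden: +20 → 20 < 80
  Ivory: +55 → 55 < 70
  Norton: +30+60 → 90 ≥ 30
Round 2 — Norton becomes insolvent.
  Dover: +10 → 10 < 30
  Jasper: +20 → 20 < 70
No further insolvencies.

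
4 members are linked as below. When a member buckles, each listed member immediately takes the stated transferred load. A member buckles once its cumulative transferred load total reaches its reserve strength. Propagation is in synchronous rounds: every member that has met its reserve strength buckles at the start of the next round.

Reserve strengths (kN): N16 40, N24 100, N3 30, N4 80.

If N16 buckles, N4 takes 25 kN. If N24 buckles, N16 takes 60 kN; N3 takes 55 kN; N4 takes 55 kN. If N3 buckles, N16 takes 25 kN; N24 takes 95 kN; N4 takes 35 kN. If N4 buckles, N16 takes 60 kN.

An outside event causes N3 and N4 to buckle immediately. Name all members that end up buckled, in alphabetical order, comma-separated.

N16, N3, N4

Round 1 — N3, N4 buckle (initial).
  N16: +25+60 → 85 ≥ 40
  N24: +95 → 95 < 100
Round 2 — N16 buckles.
No further bucklings.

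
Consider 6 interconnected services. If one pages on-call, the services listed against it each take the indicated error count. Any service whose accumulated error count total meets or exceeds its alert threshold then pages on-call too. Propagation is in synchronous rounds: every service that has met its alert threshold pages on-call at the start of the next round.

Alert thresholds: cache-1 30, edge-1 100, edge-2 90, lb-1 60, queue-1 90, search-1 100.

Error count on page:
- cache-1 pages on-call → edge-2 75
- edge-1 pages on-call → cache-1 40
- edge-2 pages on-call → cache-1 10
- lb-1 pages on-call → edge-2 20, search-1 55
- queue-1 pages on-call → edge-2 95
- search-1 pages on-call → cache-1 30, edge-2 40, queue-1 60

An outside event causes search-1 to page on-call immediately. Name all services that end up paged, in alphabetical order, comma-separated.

Round 1 — search-1 pages on-call (initial).
  cache-1: +30 → 30 ≥ 30
  edge-2: +40 → 40 < 90
  queue-1: +60 → 60 < 90
Round 2 — cache-1 pages on-call.
  edge-2: +75 → 115 ≥ 90
Round 3 — edge-2 pages on-call.
No further pages.

cache-1, edge-2, search-1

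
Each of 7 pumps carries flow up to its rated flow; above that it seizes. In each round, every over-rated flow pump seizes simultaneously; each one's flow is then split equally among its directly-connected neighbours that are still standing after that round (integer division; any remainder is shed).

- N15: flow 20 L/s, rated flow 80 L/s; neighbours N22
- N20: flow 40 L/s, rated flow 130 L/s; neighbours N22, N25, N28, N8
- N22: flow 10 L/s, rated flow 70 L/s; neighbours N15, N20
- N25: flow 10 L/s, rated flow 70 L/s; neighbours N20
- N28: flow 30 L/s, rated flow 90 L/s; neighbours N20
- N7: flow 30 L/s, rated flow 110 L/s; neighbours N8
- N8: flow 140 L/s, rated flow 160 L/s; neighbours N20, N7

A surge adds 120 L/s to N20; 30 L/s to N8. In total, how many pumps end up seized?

Round 1 — N20 at 160 > 130; N8 at 170 > 160. N20, N8 seize.
  N20 sheds 160 L/s to N22, N25, N28: 53 each (1 lost).
    N22: 10+53 = 63 ≤ 70
    N25: 10+53 = 63 ≤ 70
    N28: 30+53 = 83 ≤ 90
  N8 sheds 170 L/s to N7: 170 each.
    N7: 30+170 = 200 > 110
Round 2 — N7 seizes.
  N7 sheds 200 L/s: no online neighbours, lost.
No further seizures.

3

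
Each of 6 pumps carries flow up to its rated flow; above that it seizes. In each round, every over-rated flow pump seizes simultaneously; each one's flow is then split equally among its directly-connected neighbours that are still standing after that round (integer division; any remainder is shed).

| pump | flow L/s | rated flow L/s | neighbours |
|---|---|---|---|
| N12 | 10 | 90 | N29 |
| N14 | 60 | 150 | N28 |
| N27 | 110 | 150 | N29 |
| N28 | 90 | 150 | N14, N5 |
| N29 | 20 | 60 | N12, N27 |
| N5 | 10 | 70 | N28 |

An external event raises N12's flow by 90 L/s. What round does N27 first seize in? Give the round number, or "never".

Round 1 — N12 at 100 > 90. N12 seizes.
  N12 sheds 100 L/s to N29: 100 each.
    N29: 20+100 = 120 > 60
Round 2 — N29 seizes.
  N29 sheds 120 L/s to N27: 120 each.
    N27: 110+120 = 230 > 150
Round 3 — N27 seizes.
  N27 sheds 230 L/s: no online neighbours, lost.
No further seizures.

3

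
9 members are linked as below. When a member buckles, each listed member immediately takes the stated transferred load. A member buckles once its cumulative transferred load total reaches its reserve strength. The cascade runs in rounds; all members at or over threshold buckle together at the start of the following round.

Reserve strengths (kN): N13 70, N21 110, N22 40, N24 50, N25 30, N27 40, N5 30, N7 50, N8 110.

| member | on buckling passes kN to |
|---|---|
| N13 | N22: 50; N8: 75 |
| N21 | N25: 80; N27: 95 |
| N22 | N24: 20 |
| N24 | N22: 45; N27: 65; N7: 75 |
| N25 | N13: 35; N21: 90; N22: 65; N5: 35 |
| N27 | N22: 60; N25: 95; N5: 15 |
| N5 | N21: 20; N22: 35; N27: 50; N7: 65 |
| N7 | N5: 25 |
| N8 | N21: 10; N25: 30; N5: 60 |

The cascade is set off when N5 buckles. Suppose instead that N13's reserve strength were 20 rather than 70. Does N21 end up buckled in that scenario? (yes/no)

yes

With N13's reserve strength at 20:
Round 1 — N5 buckles (initial).
  N21: +20 → 20 < 110
  N22: +35 → 35 < 40
  N27: +50 → 50 ≥ 40
  N7: +65 → 65 ≥ 50
Round 2 — N27, N7 buckle.
  N22: +60 → 95 ≥ 40
  N25: +95 → 95 ≥ 30
Round 3 — N22, N25 buckle.
  N13: +35 → 35 ≥ 20
  N21: +90 → 110 ≥ 110
  N24: +20 → 20 < 50
Round 4 — N13, N21 buckle.
  N8: +75 → 75 < 110
No further bucklings.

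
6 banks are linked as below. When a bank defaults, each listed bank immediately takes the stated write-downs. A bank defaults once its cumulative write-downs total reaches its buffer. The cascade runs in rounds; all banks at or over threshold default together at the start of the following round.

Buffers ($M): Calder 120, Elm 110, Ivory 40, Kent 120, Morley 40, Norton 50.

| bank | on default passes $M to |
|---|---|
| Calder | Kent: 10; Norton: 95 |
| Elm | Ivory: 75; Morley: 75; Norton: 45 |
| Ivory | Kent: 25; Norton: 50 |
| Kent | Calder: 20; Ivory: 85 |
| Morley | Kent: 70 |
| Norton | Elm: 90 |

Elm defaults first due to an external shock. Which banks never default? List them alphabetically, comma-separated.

Calder, Kent

Round 1 — Elm defaults (initial).
  Ivory: +75 → 75 ≥ 40
  Morley: +75 → 75 ≥ 40
  Norton: +45 → 45 < 50
Round 2 — Ivory, Morley default.
  Kent: +25+70 → 95 < 120
  Norton: +50 → 95 ≥ 50
Round 3 — Norton defaults.
No further defaults.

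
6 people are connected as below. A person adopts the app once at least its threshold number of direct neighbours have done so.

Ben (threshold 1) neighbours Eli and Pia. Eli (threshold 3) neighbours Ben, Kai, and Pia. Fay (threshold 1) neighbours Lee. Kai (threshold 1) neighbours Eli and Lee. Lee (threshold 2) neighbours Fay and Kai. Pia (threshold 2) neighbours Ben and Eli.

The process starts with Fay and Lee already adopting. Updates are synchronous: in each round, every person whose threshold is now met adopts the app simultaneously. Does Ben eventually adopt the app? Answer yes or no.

no

Round 1 — Fay, Lee adopt the app (initial).
Round 2 — checking thresholds:
  Kai: 1 of 2 neighbours ≥ 1, adopts the app.
Round 3 — no new adoptions; cascade stops.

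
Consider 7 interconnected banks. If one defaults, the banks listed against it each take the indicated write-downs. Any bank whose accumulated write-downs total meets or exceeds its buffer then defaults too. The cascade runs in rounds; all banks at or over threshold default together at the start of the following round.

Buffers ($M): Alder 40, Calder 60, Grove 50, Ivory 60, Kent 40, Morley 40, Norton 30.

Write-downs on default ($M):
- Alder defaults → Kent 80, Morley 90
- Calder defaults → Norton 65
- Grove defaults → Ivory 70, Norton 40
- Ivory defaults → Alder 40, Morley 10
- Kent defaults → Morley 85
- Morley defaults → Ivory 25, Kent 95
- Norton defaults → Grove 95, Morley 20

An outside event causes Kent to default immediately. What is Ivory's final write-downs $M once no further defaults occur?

25

Round 1 — Kent defaults (initial).
  Morley: +85 → 85 ≥ 40
Round 2 — Morley defaults.
  Ivory: +25 → 25 < 60
No further defaults.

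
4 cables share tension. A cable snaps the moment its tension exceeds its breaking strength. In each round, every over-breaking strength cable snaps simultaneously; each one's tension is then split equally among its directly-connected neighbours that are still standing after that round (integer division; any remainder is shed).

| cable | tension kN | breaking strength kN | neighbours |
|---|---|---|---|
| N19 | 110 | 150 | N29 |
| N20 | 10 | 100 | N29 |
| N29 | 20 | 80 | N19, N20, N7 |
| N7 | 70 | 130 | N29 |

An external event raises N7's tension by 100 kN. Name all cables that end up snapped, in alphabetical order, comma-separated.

N19, N20, N29, N7

Round 1 — N7 at 170 > 130. N7 snaps.
  N7 sheds 170 kN to N29: 170 each.
    N29: 20+170 = 190 > 80
Round 2 — N29 snaps.
  N29 sheds 190 kN to N19, N20: 95 each.
    N19: 110+95 = 205 > 150
    N20: 10+95 = 105 > 100
Round 3 — N19, N20 snap.
  N19 sheds 205 kN: no online neighbours, lost.
  N20 sheds 105 kN: no online neighbours, lost.
No further breaks.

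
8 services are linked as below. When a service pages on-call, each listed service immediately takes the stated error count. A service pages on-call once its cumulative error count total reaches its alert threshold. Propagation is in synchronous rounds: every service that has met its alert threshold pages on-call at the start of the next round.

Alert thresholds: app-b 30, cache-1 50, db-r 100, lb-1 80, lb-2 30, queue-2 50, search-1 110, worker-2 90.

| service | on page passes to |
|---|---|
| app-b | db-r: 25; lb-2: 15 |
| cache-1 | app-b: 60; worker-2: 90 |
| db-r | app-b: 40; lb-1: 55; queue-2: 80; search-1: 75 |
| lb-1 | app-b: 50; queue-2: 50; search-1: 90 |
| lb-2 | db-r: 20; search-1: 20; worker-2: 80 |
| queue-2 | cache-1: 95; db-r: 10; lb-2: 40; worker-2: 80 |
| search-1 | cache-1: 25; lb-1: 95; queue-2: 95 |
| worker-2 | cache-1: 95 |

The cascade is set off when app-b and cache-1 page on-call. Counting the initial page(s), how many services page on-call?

3

Round 1 — app-b, cache-1 page on-call (initial).
  db-r: +25 → 25 < 100
  lb-2: +15 → 15 < 30
  worker-2: +90 → 90 ≥ 90
Round 2 — worker-2 pages on-call.
No further pages.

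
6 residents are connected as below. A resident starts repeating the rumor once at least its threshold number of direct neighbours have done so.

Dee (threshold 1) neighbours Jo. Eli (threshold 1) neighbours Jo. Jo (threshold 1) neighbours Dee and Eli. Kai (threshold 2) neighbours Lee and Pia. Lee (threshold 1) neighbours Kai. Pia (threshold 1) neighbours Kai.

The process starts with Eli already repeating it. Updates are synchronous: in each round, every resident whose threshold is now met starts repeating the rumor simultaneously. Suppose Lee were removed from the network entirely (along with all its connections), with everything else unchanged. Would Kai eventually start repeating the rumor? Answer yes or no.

With Lee removed:
Round 1 — Eli starts repeating the rumor (initial).
Round 2 — checking thresholds:
  Jo: 1 of 2 neighbours ≥ 1, starts repeating the rumor.
Round 3 — checking thresholds:
  Dee: 1 of 1 neighbours ≥ 1, starts repeating the rumor.
Round 4 — no new spreads; cascade stops.

no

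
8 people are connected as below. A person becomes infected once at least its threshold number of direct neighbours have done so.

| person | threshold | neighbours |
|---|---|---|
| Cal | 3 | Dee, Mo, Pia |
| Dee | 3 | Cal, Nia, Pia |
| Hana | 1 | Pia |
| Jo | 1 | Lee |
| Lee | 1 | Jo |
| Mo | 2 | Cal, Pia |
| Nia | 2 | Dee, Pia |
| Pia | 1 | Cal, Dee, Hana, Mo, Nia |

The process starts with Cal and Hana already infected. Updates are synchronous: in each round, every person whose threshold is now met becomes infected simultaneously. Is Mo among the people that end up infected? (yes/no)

Round 1 — Cal, Hana become infected (initial).
Round 2 — checking thresholds:
  Dee: 1 of 3 neighbours < 3, holds.
  Mo: 1 of 2 neighbours < 2, holds.
  Pia: 2 of 5 neighbours ≥ 1, becomes infected.
Round 3 — checking thresholds:
  Dee: 2 of 3 neighbours < 3, holds.
  Mo: 2 of 2 neighbours ≥ 2, becomes infected.
  Nia: 1 of 2 neighbours < 2, holds.
Round 4 — no new infections; cascade stops.

yes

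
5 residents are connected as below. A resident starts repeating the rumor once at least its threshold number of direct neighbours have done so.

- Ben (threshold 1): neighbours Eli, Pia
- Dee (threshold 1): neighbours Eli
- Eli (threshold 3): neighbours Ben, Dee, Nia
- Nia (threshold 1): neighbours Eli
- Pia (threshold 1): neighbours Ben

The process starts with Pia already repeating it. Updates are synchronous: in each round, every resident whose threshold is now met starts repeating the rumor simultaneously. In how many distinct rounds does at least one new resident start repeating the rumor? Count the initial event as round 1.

2

Round 1 — Pia starts repeating the rumor (initial).
Round 2 — checking thresholds:
  Ben: 1 of 2 neighbours ≥ 1, starts repeating the rumor.
Round 3 — no new spreads; cascade stops.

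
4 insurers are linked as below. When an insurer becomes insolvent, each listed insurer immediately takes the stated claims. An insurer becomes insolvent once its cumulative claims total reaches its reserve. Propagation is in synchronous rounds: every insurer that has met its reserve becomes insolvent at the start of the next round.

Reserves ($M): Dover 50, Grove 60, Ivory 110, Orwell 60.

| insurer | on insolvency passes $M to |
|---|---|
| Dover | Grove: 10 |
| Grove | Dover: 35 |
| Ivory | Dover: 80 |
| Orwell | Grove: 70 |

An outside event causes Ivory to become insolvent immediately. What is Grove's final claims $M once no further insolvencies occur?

10

Round 1 — Ivory becomes insolvent (initial).
  Dover: +80 → 80 ≥ 50
Round 2 — Dover becomes insolvent.
  Grove: +10 → 10 < 60
No further insolvencies.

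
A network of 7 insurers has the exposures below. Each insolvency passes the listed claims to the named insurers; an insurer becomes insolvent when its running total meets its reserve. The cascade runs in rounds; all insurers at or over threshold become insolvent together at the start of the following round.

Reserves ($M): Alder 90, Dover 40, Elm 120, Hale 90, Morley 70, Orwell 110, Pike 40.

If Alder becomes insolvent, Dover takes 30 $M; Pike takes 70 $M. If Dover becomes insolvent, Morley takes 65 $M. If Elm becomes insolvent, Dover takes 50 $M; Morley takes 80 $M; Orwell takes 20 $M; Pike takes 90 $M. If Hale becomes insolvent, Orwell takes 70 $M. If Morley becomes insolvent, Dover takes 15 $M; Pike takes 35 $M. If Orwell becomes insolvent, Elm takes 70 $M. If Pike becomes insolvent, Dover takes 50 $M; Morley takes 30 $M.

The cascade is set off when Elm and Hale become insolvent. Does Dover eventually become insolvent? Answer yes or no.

yes

Round 1 — Elm, Hale become insolvent (initial).
  Dover: +50 → 50 ≥ 40
  Morley: +80 → 80 ≥ 70
  Orwell: +20+70 → 90 < 110
  Pike: +90 → 90 ≥ 40
Round 2 — Dover, Morley, Pike become insolvent.
No further insolvencies.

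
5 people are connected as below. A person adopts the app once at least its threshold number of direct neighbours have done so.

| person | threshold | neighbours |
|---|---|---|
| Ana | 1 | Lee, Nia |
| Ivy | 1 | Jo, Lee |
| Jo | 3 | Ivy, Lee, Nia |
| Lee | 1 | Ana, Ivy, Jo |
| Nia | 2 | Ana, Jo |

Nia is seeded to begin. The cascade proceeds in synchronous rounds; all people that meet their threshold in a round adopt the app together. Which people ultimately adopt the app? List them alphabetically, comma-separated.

Ana, Ivy, Jo, Lee, Nia

Round 1 — Nia adopts the app (initial).
Round 2 — checking thresholds:
  Ana: 1 of 2 neighbours ≥ 1, adopts the app.
  Jo: 1 of 3 neighbours < 3, not yet.
Round 3 — checking thresholds:
  Jo: 1 of 3 neighbours < 3, not yet.
  Lee: 1 of 3 neighbours ≥ 1, adopts the app.
Round 4 — checking thresholds:
  Ivy: 1 of 2 neighbours ≥ 1, adopts the app.
  Jo: 2 of 3 neighbours < 3, not yet.
Round 5 — checking thresholds:
  Jo: 3 of 3 neighbours ≥ 3, adopts the app.
Round 6 — no new adoptions; cascade stops.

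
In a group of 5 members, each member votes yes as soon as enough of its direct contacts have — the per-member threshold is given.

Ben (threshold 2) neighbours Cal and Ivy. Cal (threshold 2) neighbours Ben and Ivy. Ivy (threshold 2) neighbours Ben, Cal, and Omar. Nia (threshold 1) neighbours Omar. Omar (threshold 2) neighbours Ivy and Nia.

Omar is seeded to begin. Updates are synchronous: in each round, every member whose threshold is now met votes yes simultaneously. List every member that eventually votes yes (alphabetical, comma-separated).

Round 1 — Omar votes yes (initial).
Round 2 — checking thresholds:
  Ivy: 1 of 3 neighbours < 2, holds.
  Nia: 1 of 1 neighbours ≥ 1, votes yes.
Round 3 — no new yes votes; cascade stops.

Nia, Omar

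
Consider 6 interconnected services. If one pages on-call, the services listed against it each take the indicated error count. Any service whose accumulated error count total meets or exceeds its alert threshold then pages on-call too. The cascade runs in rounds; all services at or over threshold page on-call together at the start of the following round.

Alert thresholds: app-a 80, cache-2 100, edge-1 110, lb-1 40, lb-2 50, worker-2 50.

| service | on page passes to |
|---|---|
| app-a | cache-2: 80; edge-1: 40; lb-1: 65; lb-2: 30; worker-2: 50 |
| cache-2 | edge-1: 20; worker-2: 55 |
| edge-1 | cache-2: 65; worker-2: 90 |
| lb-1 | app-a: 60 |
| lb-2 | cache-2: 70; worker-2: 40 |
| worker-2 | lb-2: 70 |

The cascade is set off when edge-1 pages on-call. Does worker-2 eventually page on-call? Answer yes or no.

Round 1 — edge-1 pages on-call (initial).
  cache-2: +65 → 65 < 100
  worker-2: +90 → 90 ≥ 50
Round 2 — worker-2 pages on-call.
  lb-2: +70 → 70 ≥ 50
Round 3 — lb-2 pages on-call.
  cache-2: +70 → 135 ≥ 100
Round 4 — cache-2 pages on-call.
No further pages.

yes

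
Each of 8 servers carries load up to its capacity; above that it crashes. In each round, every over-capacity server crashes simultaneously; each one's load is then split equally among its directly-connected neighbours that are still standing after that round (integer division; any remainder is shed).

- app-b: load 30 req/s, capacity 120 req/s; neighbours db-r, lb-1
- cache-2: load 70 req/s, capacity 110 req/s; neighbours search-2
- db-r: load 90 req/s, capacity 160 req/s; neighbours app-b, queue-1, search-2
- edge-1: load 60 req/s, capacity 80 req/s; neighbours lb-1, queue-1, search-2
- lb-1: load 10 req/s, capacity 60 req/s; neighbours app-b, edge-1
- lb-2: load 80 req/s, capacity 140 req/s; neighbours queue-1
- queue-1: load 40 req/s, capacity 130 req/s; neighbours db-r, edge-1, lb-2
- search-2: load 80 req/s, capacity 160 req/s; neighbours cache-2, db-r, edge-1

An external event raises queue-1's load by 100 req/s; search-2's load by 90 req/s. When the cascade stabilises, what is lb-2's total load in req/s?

126

Round 1 — queue-1 at 140 > 130; search-2 at 170 > 160. queue-1, search-2 crash.
  queue-1 sheds 140 req/s to db-r, edge-1, lb-2: 46 each (2 lost).
    db-r: 90+46 = 136 ≤ 160
    edge-1: 60+46 = 106 > 80
    lb-2: 80+46 = 126 ≤ 140
  search-2 sheds 170 req/s to cache-2, db-r, edge-1: 56 each (2 lost).
    cache-2: 70+56 = 126 > 110
    db-r: 136+56 = 192 > 160
    edge-1: 106+56 = 162 > 80
Round 2 — cache-2, db-r, edge-1 crash.
  cache-2 sheds 126 req/s: no online neighbours, lost.
  db-r sheds 192 req/s to app-b: 192 each.
    app-b: 30+192 = 222 > 120
  edge-1 sheds 162 req/s to lb-1: 162 each.
    lb-1: 10+162 = 172 > 60
Round 3 — app-b, lb-1 crash.
  app-b sheds 222 req/s: no online neighbours, lost.
  lb-1 sheds 172 req/s: no online neighbours, lost.
No further crashes.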